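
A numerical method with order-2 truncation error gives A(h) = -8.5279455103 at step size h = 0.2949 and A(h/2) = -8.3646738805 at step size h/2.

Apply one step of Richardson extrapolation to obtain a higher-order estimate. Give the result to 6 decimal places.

-8.310250

With r = 2 the leading error scales as h^2, so the weight is 2^2 = 4.
4*(-8.3646738805) − (-8.5279455103) = -24.9307500117
(4*(-8.3646738805) − (-8.5279455103))/(4 − 1) = -8.3102500039
Gap between inputs: 1.633e-01; correction applied: +0.0544238766.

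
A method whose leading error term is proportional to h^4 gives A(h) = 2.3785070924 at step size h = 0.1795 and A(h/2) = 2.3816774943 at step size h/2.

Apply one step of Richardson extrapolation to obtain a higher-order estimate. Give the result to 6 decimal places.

2.381889

With r = 4 the leading error scales as h^4, so the weight is 2^4 = 16.
Top: 16(2.3816774943) − (2.3785070924) = 35.7283328164
Extrapolated: 35.7283328164 / 15 = 2.3818888544
Gap between inputs: 3.170e-03; correction applied: +0.0002113601.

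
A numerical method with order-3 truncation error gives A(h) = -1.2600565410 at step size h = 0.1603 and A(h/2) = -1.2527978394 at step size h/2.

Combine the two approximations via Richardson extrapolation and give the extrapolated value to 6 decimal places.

-1.251761

r = 3: numerator weight 8, denominator 7.
Difference of the inputs: -1.2527978394 − (-1.2600565410) = 0.0072587016
Divide by 2^3 − 1 = 7: 0.0072587016/7 = 0.0010369574
R = -1.2527978394 + 0.0010369574 = -1.2517608820
Correction |R − A(h/2)| = 1.037e-03; gap |A(h/2) − A(h)| = 7.259e-03.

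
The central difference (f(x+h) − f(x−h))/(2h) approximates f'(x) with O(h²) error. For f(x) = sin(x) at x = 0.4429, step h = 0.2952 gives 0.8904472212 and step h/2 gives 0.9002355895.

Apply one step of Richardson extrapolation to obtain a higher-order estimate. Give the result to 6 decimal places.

0.903498

Order 2 gives 2^r = 4 and 2^r − 1 = 3.
4*0.9002355895 = 3.6009423580; 3.6009423580 − 0.8904472212 = 2.7104951368
R = 2.7104951368/3 = 0.9034983789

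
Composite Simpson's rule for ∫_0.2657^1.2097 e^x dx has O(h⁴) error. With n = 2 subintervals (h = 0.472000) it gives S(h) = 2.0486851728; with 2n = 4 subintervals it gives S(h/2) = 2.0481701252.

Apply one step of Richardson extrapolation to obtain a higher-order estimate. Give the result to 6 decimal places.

2.048136

r = 4: numerator weight 16, denominator 15.
16*2.0481701252 = 32.7707220032; subtract 2.0486851728 → 30.7220368304
30.7220368304 ÷ 15 = 2.0481357887
Gap between inputs: 5.150e-04; correction applied: −0.0000343365.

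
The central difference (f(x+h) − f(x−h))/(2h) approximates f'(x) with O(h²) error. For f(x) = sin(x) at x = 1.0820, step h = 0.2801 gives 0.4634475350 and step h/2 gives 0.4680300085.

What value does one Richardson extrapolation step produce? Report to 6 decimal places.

0.469557

With r = 2 the leading error scales as h^2, so the weight is 2^2 = 4.
2^2·A(h/2) = 1.8721200340; minus A(h) gives 1.4086724990.
Divide by 2^2 − 1 = 3.
Result: 0.4695574997
Gap between inputs: 4.582e-03; correction applied: +0.0015274912.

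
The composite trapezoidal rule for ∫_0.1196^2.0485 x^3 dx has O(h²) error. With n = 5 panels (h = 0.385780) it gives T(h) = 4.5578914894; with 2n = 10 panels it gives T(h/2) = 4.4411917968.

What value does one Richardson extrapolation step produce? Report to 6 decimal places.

Method order is 2; weight 2^2 = 4.
4·4.4411917968 − 4.5578914894 = 13.2068756978
Divide by 2^2 − 1 = 3.
R = 13.2068756978/3 = 4.4022918993
Gap between inputs: 1.167e-01; correction applied: −0.0388998975.

4.402292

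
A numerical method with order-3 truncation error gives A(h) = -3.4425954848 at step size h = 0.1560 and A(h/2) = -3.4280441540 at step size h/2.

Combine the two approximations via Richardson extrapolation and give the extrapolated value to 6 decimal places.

-3.425965

Error is O(h^3); halving h shrinks it by 2^3 = 8.
Difference of the inputs: -3.4280441540 − (-3.4425954848) = 0.0145513308
Divide by 2^3 − 1 = 7: 0.0145513308/7 = 0.0020787615
R = A(h/2) + (A(h/2) − A(h))/7 = -3.4280441540 + 0.0020787615 = -3.4259653925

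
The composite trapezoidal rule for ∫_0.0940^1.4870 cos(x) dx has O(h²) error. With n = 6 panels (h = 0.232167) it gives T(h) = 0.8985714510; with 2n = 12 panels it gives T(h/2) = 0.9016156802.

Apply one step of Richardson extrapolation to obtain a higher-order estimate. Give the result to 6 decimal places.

The method has order 2: 2^2 = 4.
4 × 0.9016156802 = 3.6064627208; subtract 0.8985714510 → 2.7078912698
Denominator 4 − 1 = 3.
Extrapolated: 2.7078912698 / 3 = 0.9026304233
Correction |R − A(h/2)| = 1.015e-03; gap |A(h/2) − A(h)| = 3.044e-03.

0.902630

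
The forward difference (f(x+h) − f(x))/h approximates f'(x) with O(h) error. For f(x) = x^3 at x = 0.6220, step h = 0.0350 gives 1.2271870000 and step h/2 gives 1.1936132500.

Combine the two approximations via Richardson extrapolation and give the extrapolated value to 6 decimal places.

1.160040

Order 1 gives 2^r = 2 and 2^r − 1 = 1.
2 × 1.1936132500 = 2.3872265000; 2.3872265000 − 1.2271870000 = 1.1600395000
R = 1.1600395000/1 = 1.1600395000
Shift from A(h/2): −0.0335737500.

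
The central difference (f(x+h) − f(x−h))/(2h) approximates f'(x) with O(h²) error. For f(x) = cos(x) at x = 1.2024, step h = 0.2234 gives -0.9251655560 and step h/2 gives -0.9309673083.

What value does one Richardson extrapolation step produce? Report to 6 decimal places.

Order 2 gives 2^r = 4 and 2^r − 1 = 3.
4*(-0.9309673083) = -3.7238692332; (-3.7238692332) − (-0.9251655560) = -2.7987036772
(-2.7987036772) ÷ 3 = -0.9329012257

-0.932901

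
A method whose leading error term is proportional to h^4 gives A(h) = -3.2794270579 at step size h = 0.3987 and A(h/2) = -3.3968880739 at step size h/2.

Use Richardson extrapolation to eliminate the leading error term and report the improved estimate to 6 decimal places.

With r = 4 the leading error scales as h^4, so the weight is 2^4 = 16.
16*(-3.3968880739) = -54.3502091824; (-54.3502091824) − (-3.2794270579) = -51.0707821245
Denominator 16 − 1 = 15.
(16*(-3.3968880739) − (-3.2794270579))/(16 − 1) = -3.4047188083
Correction |R − A(h/2)| = 7.831e-03; gap |A(h/2) − A(h)| = 1.175e-01.

-3.404719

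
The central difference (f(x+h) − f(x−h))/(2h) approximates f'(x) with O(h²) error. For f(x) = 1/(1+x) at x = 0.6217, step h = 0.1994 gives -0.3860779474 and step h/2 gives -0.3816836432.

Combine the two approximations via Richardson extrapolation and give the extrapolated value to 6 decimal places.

-0.380219

With r = 2 the leading error scales as h^2, so the weight is 2^2 = 4.
Numerator 4·A(h/2) − A(h) = 4·(-0.3816836432) − (-0.3860779474) = -1.1406566254
(-1.1406566254) ÷ 3 = -0.3802188751
Shift from A(h/2): +0.0014647681.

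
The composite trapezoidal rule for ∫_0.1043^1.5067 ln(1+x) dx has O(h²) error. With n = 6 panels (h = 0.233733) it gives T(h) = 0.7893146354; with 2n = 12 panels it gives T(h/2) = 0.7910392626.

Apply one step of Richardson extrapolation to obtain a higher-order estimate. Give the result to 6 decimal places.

0.791614

Order 2 gives 2^r = 4 and 2^r − 1 = 3.
2^2*A(h/2) = 3.1641570504; minus A(h) gives 2.3748424150.
R = 2.3748424150/3 = 0.7916141383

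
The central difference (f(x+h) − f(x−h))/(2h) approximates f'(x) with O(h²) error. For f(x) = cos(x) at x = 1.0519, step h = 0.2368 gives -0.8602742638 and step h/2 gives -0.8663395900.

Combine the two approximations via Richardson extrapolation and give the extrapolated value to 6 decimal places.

-0.868361

With r = 2 the leading error scales as h^2, so the weight is 2^2 = 4.
4*(-0.8663395900) = -3.4653583600; (-3.4653583600) − (-0.8602742638) = -2.6050840962
Denominator 4 − 1 = 3.
(-2.6050840962) ÷ 3 = -0.8683613654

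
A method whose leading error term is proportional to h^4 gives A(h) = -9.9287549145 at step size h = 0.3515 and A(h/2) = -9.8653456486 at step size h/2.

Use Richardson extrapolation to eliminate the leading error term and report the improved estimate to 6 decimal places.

-9.861118

r = 4: numerator weight 16, denominator 15.
Top: 16(-9.8653456486) − (-9.9287549145) = -147.9167754631
Divide by 2^4 − 1 = 15.
Result: -9.8611183642
Gap between inputs: 6.341e-02; correction applied: +0.0042272844.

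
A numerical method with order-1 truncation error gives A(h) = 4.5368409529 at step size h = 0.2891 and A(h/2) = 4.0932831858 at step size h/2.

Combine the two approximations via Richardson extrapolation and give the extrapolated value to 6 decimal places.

r = 1: numerator weight 2, denominator 1.
2^1·A(h/2) = 8.1865663716; minus A(h) gives 3.6497254187.
Divide by 2^1 − 1 = 1.
Result: 3.6497254187
Gap between inputs: 4.436e-01; correction applied: −0.4435577671.

3.649725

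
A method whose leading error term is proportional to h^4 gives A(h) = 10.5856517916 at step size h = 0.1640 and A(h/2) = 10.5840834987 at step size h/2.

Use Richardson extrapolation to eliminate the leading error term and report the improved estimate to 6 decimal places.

The method has order 4: 2^4 = 16.
Difference of the inputs: 10.5840834987 − 10.5856517916 = -0.0015682929
Correction (A(h/2) − A(h))/(16 − 1) = (-0.0015682929)/15 = -0.0001045529
R = 10.5840834987 − 0.0001045529 = 10.5839789458
Shift from A(h/2): −0.0001045529.

10.583979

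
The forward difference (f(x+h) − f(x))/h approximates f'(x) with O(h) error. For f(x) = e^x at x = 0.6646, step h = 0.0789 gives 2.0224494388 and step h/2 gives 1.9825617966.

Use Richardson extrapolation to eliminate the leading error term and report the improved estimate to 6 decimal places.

1.942674

Error is O(h^1); halving h shrinks it by 2^1 = 2.
2·1.9825617966 = 3.9651235932; 3.9651235932 − 2.0224494388 = 1.9426741544
Denominator 2 − 1 = 1.
Result: 1.9426741544
Shift from A(h/2): −0.0398876422.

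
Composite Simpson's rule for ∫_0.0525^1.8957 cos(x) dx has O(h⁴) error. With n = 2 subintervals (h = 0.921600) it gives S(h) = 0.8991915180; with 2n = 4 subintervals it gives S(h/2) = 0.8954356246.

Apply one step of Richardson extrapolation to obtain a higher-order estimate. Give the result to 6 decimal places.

r = 4, so 2^r = 16.
16 × 0.8954356246 − 0.8991915180 = 13.4277784756
13.4277784756 ÷ 15 = 0.8951852317

0.895185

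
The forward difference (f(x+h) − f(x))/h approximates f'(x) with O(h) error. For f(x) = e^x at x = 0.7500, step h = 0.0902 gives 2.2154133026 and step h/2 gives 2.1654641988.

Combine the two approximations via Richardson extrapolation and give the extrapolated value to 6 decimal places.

Error is O(h^1); halving h shrinks it by 2^1 = 2.
Weighted: 4.3309283976 − 2.2154133026 = 2.1155150950
Divide by 2^1 − 1 = 1.
So the Richardson estimate is 2.1155150950.
Gap between inputs: 4.995e-02; correction applied: −0.0499491038.

2.115515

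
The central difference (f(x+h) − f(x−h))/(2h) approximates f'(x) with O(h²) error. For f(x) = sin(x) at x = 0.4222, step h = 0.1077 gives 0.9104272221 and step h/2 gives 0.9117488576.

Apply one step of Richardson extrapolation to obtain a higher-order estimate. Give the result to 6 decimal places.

r = 2: numerator weight 4, denominator 3.
Weighted: 3.6469954304 − 0.9104272221 = 2.7365682083
Divide by 2^2 − 1 = 3.
So the Richardson estimate is 0.9121894028.

0.912189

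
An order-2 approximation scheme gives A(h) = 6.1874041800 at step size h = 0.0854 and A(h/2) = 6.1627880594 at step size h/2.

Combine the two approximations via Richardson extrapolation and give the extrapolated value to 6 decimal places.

6.154583

With r = 2 the leading error scales as h^2, so the weight is 2^2 = 4.
Difference of the inputs: 6.1627880594 − 6.1874041800 = -0.0246161206
Correction (A(h/2) − A(h))/(4 − 1) = (-0.0246161206)/3 = -0.0082053735
R = A(h/2) + (A(h/2) − A(h))/3 = 6.1627880594 − 0.0082053735 = 6.1545826859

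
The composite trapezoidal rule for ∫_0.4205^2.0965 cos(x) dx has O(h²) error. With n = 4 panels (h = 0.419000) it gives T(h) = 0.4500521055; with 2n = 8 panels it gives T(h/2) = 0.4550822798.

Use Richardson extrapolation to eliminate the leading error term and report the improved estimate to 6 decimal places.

0.456759

Method order is 2; weight 2^2 = 4.
4*0.4550822798 = 1.8203291192; 1.8203291192 − 0.4500521055 = 1.3702770137
Extrapolated: 1.3702770137 / 3 = 0.4567590046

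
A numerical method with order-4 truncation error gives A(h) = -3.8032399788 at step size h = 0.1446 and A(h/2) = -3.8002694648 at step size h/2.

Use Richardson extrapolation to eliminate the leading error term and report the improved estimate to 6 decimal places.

Leading term ∝ h^4; use weight 16 = 2^4.
A(h/2) − A(h) = -3.8002694648 − (-3.8032399788) = 0.0029705140
Divide by 2^4 − 1 = 15: 0.0029705140/15 = 0.0001980343
R = -3.8002694648 + 0.0001980343 = -3.8000714305
Gap between inputs: 2.971e-03; correction applied: +0.0001980343.

-3.800071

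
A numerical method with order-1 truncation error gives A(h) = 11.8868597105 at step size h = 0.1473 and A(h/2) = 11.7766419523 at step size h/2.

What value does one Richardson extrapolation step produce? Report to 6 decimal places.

11.666424

Method order is 1; weight 2^1 = 2.
2 × 11.7766419523 − 11.8868597105 = 11.6664241941
Divide by 2^1 − 1 = 1.
11.6664241941 ÷ 1 = 11.6664241941
Gap between inputs: 1.102e-01; correction applied: −0.1102177582.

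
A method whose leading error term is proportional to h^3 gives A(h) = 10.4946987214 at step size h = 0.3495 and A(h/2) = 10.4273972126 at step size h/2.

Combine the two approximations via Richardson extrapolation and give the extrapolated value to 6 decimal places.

r = 3, so 2^r = 8.
Numerator 8×A(h/2) − A(h) = 8×10.4273972126 − 10.4946987214 = 72.9244789794
R = 72.9244789794/7 = 10.4177827113

10.417783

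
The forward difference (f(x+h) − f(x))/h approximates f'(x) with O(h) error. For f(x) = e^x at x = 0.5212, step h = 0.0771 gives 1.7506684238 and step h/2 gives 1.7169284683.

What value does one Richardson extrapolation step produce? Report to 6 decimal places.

1.683189

r = 1: numerator weight 2, denominator 1.
Weighted: 3.4338569366 − 1.7506684238 = 1.6831885128
Divide by 2^1 − 1 = 1.
Result: 1.6831885128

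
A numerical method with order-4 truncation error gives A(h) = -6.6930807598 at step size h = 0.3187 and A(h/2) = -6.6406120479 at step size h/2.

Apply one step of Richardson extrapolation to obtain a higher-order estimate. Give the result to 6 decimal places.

Order 4 gives 2^r = 16 and 2^r − 1 = 15.
Difference of the inputs: -6.6406120479 − (-6.6930807598) = 0.0524687119
Divide by 2^4 − 1 = 15: 0.0524687119/15 = 0.0034979141
R = A(h/2) + (A(h/2) − A(h))/15 = -6.6406120479 + 0.0034979141 = -6.6371141338

-6.637114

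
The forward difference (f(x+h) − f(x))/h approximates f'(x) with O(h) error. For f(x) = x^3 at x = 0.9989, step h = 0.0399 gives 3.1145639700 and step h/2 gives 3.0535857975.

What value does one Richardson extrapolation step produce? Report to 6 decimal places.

With r = 1 the leading error scales as h^1, so the weight is 2^1 = 2.
2*3.0535857975 = 6.1071715950; 6.1071715950 − 3.1145639700 = 2.9926076250
(2*3.0535857975 − 3.1145639700)/(2 − 1) = 2.9926076250

2.992608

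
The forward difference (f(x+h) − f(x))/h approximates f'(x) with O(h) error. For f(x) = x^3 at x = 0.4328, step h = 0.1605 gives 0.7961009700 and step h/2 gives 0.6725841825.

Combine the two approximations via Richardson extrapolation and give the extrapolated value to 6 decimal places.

0.549067

The method has order 1: 2^1 = 2.
2^1·A(h/2) = 1.3451683650; minus A(h) gives 0.5490673950.
Divide by 2^1 − 1 = 1.
(2·0.6725841825 − 0.7961009700)/(2 − 1) = 0.5490673950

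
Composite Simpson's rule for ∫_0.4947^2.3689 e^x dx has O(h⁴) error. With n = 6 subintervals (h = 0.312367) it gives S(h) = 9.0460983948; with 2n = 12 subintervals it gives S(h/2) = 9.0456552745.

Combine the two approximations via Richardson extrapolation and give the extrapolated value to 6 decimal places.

9.045626

With r = 4 the leading error scales as h^4, so the weight is 2^4 = 16.
Top: 16(9.0456552745) − (9.0460983948) = 135.6843859972
(16 × 9.0456552745 − 9.0460983948)/(16 − 1) = 9.0456257331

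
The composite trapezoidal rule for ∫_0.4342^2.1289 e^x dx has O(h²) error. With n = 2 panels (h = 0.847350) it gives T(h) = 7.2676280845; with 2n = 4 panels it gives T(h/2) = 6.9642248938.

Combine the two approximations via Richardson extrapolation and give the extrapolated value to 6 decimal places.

Error is O(h^2); halving h shrinks it by 2^2 = 4.
Weighted: 27.8568995752 − 7.2676280845 = 20.5892714907
20.5892714907 ÷ 3 = 6.8630904969

6.863090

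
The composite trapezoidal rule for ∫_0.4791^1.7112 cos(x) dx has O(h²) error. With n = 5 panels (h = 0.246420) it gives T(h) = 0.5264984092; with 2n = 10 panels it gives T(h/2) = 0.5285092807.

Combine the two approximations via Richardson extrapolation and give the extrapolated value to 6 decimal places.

Order 2 gives 2^r = 4 and 2^r − 1 = 3.
Weighted: 2.1140371228 − 0.5264984092 = 1.5875387136
Extrapolated: 1.5875387136 / 3 = 0.5291795712

0.529180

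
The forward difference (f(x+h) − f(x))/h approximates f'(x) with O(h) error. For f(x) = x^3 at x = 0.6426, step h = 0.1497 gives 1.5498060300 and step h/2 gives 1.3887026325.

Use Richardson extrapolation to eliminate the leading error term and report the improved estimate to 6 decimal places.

With r = 1 the leading error scales as h^1, so the weight is 2^1 = 2.
Top: 2(1.3887026325) − (1.5498060300) = 1.2275992350
Divide by 2^1 − 1 = 1.
Extrapolated: 1.2275992350 / 1 = 1.2275992350
Gap between inputs: 1.611e-01; correction applied: −0.1611033975.

1.227599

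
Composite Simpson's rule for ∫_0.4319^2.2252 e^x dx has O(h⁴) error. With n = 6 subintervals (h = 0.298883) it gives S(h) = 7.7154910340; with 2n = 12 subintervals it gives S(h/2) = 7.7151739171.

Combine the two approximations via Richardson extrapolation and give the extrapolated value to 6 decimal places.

r = 4, so 2^r = 16.
2^4×A(h/2) = 123.4427826736; minus A(h) gives 115.7272916396.
R = 115.7272916396/15 = 7.7151527760
Shift from A(h/2): −0.0000211411.

7.715153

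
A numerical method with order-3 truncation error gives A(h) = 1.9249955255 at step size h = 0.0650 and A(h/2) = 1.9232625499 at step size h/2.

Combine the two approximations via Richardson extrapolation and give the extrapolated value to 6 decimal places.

1.923015

Leading term ∝ h^3; use weight 8 = 2^3.
8 × 1.9232625499 = 15.3861003992; 15.3861003992 − 1.9249955255 = 13.4611048737
Extrapolated: 13.4611048737 / 7 = 1.9230149820
Shift from A(h/2): −0.0002475679.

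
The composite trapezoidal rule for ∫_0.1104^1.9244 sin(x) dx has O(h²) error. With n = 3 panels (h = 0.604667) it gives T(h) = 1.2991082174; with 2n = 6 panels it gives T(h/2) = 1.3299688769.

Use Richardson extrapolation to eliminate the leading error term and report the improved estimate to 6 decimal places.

1.340256

Leading term ∝ h^2; use weight 4 = 2^2.
4 × 1.3299688769 − 1.2991082174 = 4.0207672902
4.0207672902 ÷ 3 = 1.3402557634
Shift from A(h/2): +0.0102868865.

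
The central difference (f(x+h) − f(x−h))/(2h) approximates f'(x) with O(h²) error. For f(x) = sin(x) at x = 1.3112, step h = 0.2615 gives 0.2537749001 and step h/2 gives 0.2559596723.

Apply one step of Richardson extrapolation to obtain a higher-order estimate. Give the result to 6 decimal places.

0.256688

The method has order 2: 2^2 = 4.
Difference of the inputs: 0.2559596723 − 0.2537749001 = 0.0021847722
Correction (A(h/2) − A(h))/(4 − 1) = 0.0021847722/3 = 0.0007282574
R = 0.2559596723 + 0.0007282574 = 0.2566879297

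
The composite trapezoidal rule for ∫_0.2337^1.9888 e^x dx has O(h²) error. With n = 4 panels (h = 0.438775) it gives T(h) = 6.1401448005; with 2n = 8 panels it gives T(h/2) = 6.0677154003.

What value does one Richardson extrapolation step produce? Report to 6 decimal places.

6.043572

Leading term ∝ h^2; use weight 4 = 2^2.
2^2*A(h/2) = 24.2708616012; minus A(h) gives 18.1307168007.
(4*6.0677154003 − 6.1401448005)/(4 − 1) = 6.0435722669
Shift from A(h/2): −0.0241431334.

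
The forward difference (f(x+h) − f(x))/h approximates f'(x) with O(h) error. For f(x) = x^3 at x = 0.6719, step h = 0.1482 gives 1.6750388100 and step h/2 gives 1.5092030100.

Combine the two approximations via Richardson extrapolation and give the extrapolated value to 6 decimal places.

1.343367

r = 1: numerator weight 2, denominator 1.
Difference of the inputs: 1.5092030100 − 1.6750388100 = -0.1658358000
Correction (A(h/2) − A(h))/(2 − 1) = (-0.1658358000)/1 = -0.1658358000
R = A(h/2) + (A(h/2) − A(h))/1 = 1.5092030100 − 0.1658358000 = 1.3433672100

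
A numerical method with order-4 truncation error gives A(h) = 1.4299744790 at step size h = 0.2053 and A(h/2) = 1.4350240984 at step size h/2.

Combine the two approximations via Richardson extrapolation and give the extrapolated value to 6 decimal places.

Leading term ∝ h^4; use weight 16 = 2^4.
Weighted: 22.9603855744 − 1.4299744790 = 21.5304110954
Denominator 16 − 1 = 15.
21.5304110954 ÷ 15 = 1.4353607397
Shift from A(h/2): +0.0003366413.

1.435361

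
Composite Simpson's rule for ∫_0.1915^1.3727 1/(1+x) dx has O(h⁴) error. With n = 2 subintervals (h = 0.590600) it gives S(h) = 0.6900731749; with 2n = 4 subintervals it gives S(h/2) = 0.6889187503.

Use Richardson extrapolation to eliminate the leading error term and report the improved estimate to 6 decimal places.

0.688842

r = 4, so 2^r = 16.
16*0.6889187503 = 11.0227000048; subtract 0.6900731749 → 10.3326268299
Extrapolated: 10.3326268299 / 15 = 0.6888417887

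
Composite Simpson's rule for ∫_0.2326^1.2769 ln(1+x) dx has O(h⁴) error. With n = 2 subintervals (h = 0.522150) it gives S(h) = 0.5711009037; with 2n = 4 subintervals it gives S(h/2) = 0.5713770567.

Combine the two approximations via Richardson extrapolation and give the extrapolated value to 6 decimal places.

0.571395

With r = 4 the leading error scales as h^4, so the weight is 2^4 = 16.
2^4·A(h/2) = 9.1420329072; minus A(h) gives 8.5709320035.
Divide by 2^4 − 1 = 15.
So the Richardson estimate is 0.5713954669.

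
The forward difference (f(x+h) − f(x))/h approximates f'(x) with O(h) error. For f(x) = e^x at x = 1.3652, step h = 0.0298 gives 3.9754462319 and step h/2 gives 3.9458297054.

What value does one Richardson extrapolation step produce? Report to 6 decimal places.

Leading term ∝ h^1; use weight 2 = 2^1.
Difference of the inputs: 3.9458297054 − 3.9754462319 = -0.0296165265
Correction (A(h/2) − A(h))/(2 − 1) = (-0.0296165265)/1 = -0.0296165265
R = A(h/2) + (A(h/2) − A(h))/1 = 3.9458297054 − 0.0296165265 = 3.9162131789

3.916213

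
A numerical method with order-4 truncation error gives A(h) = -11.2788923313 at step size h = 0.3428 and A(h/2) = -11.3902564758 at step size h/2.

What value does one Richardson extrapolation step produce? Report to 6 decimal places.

-11.397681

r = 4, so 2^r = 16.
16*(-11.3902564758) = -182.2441036128; subtract (-11.2788923313) → -170.9652112815
Divide by 2^4 − 1 = 15.
R = (-170.9652112815)/15 = -11.3976807521
Gap between inputs: 1.114e-01; correction applied: −0.0074242763.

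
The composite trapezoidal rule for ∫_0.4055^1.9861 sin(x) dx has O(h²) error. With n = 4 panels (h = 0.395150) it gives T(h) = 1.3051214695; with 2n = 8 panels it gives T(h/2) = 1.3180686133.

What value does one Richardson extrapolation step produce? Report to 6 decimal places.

With r = 2 the leading error scales as h^2, so the weight is 2^2 = 4.
2^2×A(h/2) = 5.2722744532; minus A(h) gives 3.9671529837.
(4×1.3180686133 − 1.3051214695)/(4 − 1) = 1.3223843279
Correction |R − A(h/2)| = 4.316e-03; gap |A(h/2) − A(h)| = 1.295e-02.

1.322384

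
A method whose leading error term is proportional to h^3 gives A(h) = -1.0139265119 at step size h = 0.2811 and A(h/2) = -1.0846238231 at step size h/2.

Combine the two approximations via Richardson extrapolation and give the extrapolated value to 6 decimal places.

-1.094723

Error is O(h^3); halving h shrinks it by 2^3 = 8.
Numerator 8×A(h/2) − A(h) = 8×(-1.0846238231) − (-1.0139265119) = -7.6630640729
Denominator 8 − 1 = 7.
Extrapolated: (-7.6630640729) / 7 = -1.0947234390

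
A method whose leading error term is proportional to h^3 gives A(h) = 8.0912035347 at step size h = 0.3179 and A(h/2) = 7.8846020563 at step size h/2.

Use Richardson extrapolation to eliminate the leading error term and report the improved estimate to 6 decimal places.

7.855088

Method order is 3; weight 2^3 = 8.
8*7.8846020563 = 63.0768164504; subtract 8.0912035347 → 54.9856129157
Divide by 2^3 − 1 = 7.
(8*7.8846020563 − 8.0912035347)/(8 − 1) = 7.8550875594
Gap between inputs: 2.066e-01; correction applied: −0.0295144969.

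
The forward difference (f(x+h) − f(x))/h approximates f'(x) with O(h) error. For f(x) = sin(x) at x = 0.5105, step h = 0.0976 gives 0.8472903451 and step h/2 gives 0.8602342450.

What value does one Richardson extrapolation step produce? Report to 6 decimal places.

Order 1 gives 2^r = 2 and 2^r − 1 = 1.
Difference of the inputs: 0.8602342450 − 0.8472903451 = 0.0129438999
Correction (A(h/2) − A(h))/(2 − 1) = 0.0129438999/1 = 0.0129438999
R = A(h/2) + (A(h/2) − A(h))/1 = 0.8602342450 + 0.0129438999 = 0.8731781449

0.873178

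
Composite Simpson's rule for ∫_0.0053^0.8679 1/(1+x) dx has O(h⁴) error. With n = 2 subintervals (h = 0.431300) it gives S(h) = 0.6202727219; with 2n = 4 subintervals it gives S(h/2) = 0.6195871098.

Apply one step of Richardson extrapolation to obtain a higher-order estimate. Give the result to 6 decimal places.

Order 4 gives 2^r = 16 and 2^r − 1 = 15.
Weighted: 9.9133937568 − 0.6202727219 = 9.2931210349
Denominator 16 − 1 = 15.
Extrapolated: 9.2931210349 / 15 = 0.6195414023
Gap between inputs: 6.856e-04; correction applied: −0.0000457075.

0.619541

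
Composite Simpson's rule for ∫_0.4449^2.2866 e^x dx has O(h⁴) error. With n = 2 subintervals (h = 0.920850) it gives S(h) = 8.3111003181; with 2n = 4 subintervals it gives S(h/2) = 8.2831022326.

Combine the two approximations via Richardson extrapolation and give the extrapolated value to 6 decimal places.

Leading term ∝ h^4; use weight 16 = 2^4.
Top: 16(8.2831022326) − (8.3111003181) = 124.2185354035
Denominator 16 − 1 = 15.
Extrapolated: 124.2185354035 / 15 = 8.2812356936
Shift from A(h/2): −0.0018665390.

8.281236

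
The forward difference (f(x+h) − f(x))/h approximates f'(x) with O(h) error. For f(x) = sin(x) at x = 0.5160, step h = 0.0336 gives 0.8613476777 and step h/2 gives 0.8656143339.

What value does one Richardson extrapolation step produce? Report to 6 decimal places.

0.869881

With r = 1 the leading error scales as h^1, so the weight is 2^1 = 2.
2 × 0.8656143339 − 0.8613476777 = 0.8698809901
R = 0.8698809901/1 = 0.8698809901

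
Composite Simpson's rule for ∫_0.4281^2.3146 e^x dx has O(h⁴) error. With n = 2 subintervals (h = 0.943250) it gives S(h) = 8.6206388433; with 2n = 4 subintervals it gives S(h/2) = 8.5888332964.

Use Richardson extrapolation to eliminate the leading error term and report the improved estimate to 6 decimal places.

Error is O(h^4); halving h shrinks it by 2^4 = 16.
Weighted: 137.4213327424 − 8.6206388433 = 128.8006938991
Denominator 16 − 1 = 15.
So the Richardson estimate is 8.5867129266.

8.586713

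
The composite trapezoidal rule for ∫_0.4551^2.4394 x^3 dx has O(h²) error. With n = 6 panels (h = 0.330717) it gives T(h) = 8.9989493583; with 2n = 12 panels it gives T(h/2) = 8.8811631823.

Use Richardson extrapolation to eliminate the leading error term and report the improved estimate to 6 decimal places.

The method has order 2: 2^2 = 4.
Difference of the inputs: 8.8811631823 − 8.9989493583 = -0.1177861760
Divide by 2^2 − 1 = 3: (-0.1177861760)/3 = -0.0392620587
R = A(h/2) + (A(h/2) − A(h))/3 = 8.8811631823 − 0.0392620587 = 8.8419011236

8.841901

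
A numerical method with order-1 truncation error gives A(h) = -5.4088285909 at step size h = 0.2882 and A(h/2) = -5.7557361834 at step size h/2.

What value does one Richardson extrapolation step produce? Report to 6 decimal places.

-6.102644

With r = 1 the leading error scales as h^1, so the weight is 2^1 = 2.
2*(-5.7557361834) = -11.5114723668; subtract (-5.4088285909) → -6.1026437759
Denominator 2 − 1 = 1.
Extrapolated: (-6.1026437759) / 1 = -6.1026437759
Shift from A(h/2): −0.3469075925.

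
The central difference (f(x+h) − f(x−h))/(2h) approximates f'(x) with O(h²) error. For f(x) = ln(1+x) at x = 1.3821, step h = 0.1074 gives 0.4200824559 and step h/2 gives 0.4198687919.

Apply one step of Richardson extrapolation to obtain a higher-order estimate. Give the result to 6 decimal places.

0.419798

The method has order 2: 2^2 = 4.
4×0.4198687919 = 1.6794751676; subtract 0.4200824559 → 1.2593927117
Divide by 2^2 − 1 = 3.
(4×0.4198687919 − 0.4200824559)/(4 − 1) = 0.4197975706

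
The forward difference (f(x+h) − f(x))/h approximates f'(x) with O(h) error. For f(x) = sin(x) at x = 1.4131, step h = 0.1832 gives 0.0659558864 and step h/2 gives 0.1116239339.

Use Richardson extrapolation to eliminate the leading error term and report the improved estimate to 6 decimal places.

0.157292

The method has order 1: 2^1 = 2.
2*0.1116239339 = 0.2232478678; 0.2232478678 − 0.0659558864 = 0.1572919814
Divide by 2^1 − 1 = 1.
Result: 0.1572919814
Correction |R − A(h/2)| = 4.567e-02; gap |A(h/2) − A(h)| = 4.567e-02.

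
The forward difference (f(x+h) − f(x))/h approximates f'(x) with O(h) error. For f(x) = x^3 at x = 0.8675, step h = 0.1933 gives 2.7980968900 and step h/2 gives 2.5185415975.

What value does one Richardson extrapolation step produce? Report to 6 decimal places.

Leading term ∝ h^1; use weight 2 = 2^1.
Top: 2(2.5185415975) − (2.7980968900) = 2.2389863050
2.2389863050 ÷ 1 = 2.2389863050
Correction |R − A(h/2)| = 2.796e-01; gap |A(h/2) − A(h)| = 2.796e-01.

2.238986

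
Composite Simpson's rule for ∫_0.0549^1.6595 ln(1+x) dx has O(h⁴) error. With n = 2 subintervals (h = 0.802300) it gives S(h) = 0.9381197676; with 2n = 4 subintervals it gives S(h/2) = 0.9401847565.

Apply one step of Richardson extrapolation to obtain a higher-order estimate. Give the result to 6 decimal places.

Leading term ∝ h^4; use weight 16 = 2^4.
16*0.9401847565 − 0.9381197676 = 14.1048363364
Extrapolated: 14.1048363364 / 15 = 0.9403224224
Correction |R − A(h/2)| = 1.377e-04; gap |A(h/2) − A(h)| = 2.065e-03.

0.940322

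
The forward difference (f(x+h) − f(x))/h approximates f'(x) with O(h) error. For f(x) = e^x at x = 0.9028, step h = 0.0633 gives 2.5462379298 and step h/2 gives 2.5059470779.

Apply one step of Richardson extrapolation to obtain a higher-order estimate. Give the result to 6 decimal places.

With r = 1 the leading error scales as h^1, so the weight is 2^1 = 2.
2 × 2.5059470779 − 2.5462379298 = 2.4656562260
R = 2.4656562260/1 = 2.4656562260
Gap between inputs: 4.029e-02; correction applied: −0.0402908519.

2.465656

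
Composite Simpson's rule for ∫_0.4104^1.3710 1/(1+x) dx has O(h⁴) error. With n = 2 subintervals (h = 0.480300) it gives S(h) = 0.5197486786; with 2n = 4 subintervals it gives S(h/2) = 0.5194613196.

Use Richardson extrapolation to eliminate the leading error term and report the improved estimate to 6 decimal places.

0.519442

r = 4, so 2^r = 16.
Top: 16(0.5194613196) − (0.5197486786) = 7.7916324350
Divide by 2^4 − 1 = 15.
(16*0.5194613196 − 0.5197486786)/(16 − 1) = 0.5194421623
Shift from A(h/2): −0.0000191573.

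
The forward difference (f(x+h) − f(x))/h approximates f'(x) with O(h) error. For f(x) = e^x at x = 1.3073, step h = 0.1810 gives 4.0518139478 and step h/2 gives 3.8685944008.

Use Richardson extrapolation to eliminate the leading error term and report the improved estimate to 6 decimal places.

3.685375

Order 1 gives 2^r = 2 and 2^r − 1 = 1.
2*3.8685944008 = 7.7371888016; 7.7371888016 − 4.0518139478 = 3.6853748538
Extrapolated: 3.6853748538 / 1 = 3.6853748538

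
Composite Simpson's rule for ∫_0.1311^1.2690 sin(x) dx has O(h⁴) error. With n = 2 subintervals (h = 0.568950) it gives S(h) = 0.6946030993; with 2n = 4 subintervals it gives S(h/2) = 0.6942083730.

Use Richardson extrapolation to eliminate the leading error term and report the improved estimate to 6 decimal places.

0.694182

r = 4: numerator weight 16, denominator 15.
2^4*A(h/2) = 11.1073339680; minus A(h) gives 10.4127308687.
Divide by 2^4 − 1 = 15.
Result: 0.6941820579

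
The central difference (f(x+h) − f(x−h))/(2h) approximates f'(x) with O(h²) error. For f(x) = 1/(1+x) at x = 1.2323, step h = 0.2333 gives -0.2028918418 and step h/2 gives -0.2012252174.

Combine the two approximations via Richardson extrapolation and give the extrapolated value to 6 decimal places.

-0.200670

Method order is 2; weight 2^2 = 4.
A(h/2) − A(h) = -0.2012252174 − (-0.2028918418) = 0.0016666244
Divide by 2^2 − 1 = 3: 0.0016666244/3 = 0.0005555415
R = A(h/2) + (A(h/2) − A(h))/3 = -0.2012252174 + 0.0005555415 = -0.2006696759
Correction |R − A(h/2)| = 5.555e-04; gap |A(h/2) − A(h)| = 1.667e-03.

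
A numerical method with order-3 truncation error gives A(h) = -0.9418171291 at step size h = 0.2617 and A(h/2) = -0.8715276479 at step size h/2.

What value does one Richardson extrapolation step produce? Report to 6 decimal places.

-0.861486

Leading term ∝ h^3; use weight 8 = 2^3.
Numerator 8*A(h/2) − A(h) = 8*(-0.8715276479) − (-0.9418171291) = -6.0304040541
(-6.0304040541) ÷ 7 = -0.8614862934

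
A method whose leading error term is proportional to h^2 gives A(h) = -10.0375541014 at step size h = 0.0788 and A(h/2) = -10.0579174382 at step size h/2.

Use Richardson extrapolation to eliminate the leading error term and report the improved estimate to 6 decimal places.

Error is O(h^2); halving h shrinks it by 2^2 = 4.
Top: 4(-10.0579174382) − (-10.0375541014) = -30.1941156514
Extrapolated: (-30.1941156514) / 3 = -10.0647052171
Gap between inputs: 2.036e-02; correction applied: −0.0067877789.

-10.064705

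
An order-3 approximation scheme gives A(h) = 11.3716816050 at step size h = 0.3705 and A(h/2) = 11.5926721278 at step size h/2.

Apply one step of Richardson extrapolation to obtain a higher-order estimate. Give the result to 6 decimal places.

Order 3 gives 2^r = 8 and 2^r − 1 = 7.
8×11.5926721278 = 92.7413770224; 92.7413770224 − 11.3716816050 = 81.3696954174
Divide by 2^3 − 1 = 7.
(8×11.5926721278 − 11.3716816050)/(8 − 1) = 11.6242422025

11.624242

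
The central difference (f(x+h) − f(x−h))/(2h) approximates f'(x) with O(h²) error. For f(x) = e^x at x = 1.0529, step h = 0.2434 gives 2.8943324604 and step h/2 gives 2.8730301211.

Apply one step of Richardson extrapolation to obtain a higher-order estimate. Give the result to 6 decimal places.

The method has order 2: 2^2 = 4.
2^2·A(h/2) = 11.4921204844; minus A(h) gives 8.5977880240.
(4·2.8730301211 − 2.8943324604)/(4 − 1) = 2.8659293413

2.865929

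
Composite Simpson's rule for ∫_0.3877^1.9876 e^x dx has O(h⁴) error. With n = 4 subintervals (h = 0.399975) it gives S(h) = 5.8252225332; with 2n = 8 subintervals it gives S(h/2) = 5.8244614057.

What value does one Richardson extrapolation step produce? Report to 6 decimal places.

Leading term ∝ h^4; use weight 16 = 2^4.
16·5.8244614057 = 93.1913824912; subtract 5.8252225332 → 87.3661599580
Denominator 16 − 1 = 15.
Result: 5.8244106639

5.824411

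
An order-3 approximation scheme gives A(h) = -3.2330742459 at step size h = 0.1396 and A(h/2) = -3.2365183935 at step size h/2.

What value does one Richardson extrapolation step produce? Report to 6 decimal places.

-3.237010

Method order is 3; weight 2^3 = 8.
Weighted: (-25.8921471480) − (-3.2330742459) = -22.6590729021
R = (-22.6590729021)/7 = -3.2370104146
Gap between inputs: 3.444e-03; correction applied: −0.0004920211.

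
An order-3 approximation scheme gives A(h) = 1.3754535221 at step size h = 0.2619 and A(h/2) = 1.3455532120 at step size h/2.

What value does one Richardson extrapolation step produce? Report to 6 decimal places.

1.341282

With r = 3 the leading error scales as h^3, so the weight is 2^3 = 8.
8×1.3455532120 = 10.7644256960; 10.7644256960 − 1.3754535221 = 9.3889721739
Divide by 2^3 − 1 = 7.
Extrapolated: 9.3889721739 / 7 = 1.3412817391
Gap between inputs: 2.990e-02; correction applied: −0.0042714729.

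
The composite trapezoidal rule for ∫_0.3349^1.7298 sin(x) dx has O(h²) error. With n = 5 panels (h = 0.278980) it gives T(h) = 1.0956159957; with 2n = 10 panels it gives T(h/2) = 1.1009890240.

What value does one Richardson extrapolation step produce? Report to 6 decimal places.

Order 2 gives 2^r = 4 and 2^r − 1 = 3.
Numerator 4*A(h/2) − A(h) = 4*1.1009890240 − 1.0956159957 = 3.3083401003
Denominator 4 − 1 = 3.
Extrapolated: 3.3083401003 / 3 = 1.1027800334

1.102780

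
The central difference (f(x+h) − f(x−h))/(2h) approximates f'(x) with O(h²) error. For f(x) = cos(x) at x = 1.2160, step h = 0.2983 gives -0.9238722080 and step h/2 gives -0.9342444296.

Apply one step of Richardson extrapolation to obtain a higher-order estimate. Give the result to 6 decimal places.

-0.937702

Leading term ∝ h^2; use weight 4 = 2^2.
Numerator 4 × A(h/2) − A(h) = 4 × (-0.9342444296) − (-0.9238722080) = -2.8131055104
Denominator 4 − 1 = 3.
R = (-2.8131055104)/3 = -0.9377018368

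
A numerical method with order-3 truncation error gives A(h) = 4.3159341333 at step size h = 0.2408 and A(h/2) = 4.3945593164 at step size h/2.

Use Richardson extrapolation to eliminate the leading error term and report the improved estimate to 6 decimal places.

4.405791

With r = 3 the leading error scales as h^3, so the weight is 2^3 = 8.
Numerator 8×A(h/2) − A(h) = 8×4.3945593164 − 4.3159341333 = 30.8405403979
Divide by 2^3 − 1 = 7.
30.8405403979 ÷ 7 = 4.4057914854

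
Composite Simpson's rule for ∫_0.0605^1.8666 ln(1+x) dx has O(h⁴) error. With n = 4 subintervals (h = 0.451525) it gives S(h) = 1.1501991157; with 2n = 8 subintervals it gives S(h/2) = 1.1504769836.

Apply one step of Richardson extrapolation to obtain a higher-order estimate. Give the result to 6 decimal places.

1.150496

Error is O(h^4); halving h shrinks it by 2^4 = 16.
16*1.1504769836 = 18.4076317376; 18.4076317376 − 1.1501991157 = 17.2574326219
R = 17.2574326219/15 = 1.1504955081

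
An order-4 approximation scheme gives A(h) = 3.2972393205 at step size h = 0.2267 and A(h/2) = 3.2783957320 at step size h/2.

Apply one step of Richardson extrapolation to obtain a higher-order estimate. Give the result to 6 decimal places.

3.277139

r = 4, so 2^r = 16.
Numerator 16·A(h/2) − A(h) = 16·3.2783957320 − 3.2972393205 = 49.1570923915
R = 49.1570923915/15 = 3.2771394928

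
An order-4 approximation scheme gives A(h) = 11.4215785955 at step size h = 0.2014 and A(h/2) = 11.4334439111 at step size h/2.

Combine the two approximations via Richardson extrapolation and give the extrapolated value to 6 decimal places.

11.434235

Error is O(h^4); halving h shrinks it by 2^4 = 16.
Top: 16(11.4334439111) − (11.4215785955) = 171.5135239821
Divide by 2^4 − 1 = 15.
Result: 11.4342349321
Shift from A(h/2): +0.0007910210.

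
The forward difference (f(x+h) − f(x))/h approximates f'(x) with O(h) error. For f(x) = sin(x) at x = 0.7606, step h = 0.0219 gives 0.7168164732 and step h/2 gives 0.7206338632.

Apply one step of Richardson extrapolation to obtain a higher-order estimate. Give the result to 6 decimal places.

r = 1, so 2^r = 2.
Numerator 2×A(h/2) − A(h) = 2×0.7206338632 − 0.7168164732 = 0.7244512532
Extrapolated: 0.7244512532 / 1 = 0.7244512532
Correction |R − A(h/2)| = 3.817e-03; gap |A(h/2) − A(h)| = 3.817e-03.

0.724451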